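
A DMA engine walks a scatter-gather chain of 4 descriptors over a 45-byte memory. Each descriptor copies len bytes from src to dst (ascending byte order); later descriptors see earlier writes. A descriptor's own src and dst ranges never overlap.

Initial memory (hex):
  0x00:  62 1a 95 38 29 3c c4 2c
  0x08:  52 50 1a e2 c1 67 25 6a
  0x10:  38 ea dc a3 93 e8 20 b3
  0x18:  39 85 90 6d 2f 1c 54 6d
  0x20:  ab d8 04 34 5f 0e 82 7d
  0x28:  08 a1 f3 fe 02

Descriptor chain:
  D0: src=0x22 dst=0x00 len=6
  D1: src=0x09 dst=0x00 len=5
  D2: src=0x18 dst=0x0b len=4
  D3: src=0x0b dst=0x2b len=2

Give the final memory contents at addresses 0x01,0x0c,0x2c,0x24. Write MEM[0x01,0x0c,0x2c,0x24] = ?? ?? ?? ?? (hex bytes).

MEM[0x01,0x0c,0x2c,0x24] = 1a 85 85 5f

#0 dst[0x00+6] := {0x04,0x34,0x5f,0x0e,0x82,0x7d}
#1 dst[0x00+5] := {0x50,0x1a,0xe2,0xc1,0x67}
#2 dst[0x0b+4] := {0x39,0x85,0x90,0x6d}
#3 dst[0x2b+2] := {0x39,0x85}
query mem[0x01]=0x1a, mem[0x0c]=0x85, mem[0x2c]=0x85, mem[0x24]=0x5f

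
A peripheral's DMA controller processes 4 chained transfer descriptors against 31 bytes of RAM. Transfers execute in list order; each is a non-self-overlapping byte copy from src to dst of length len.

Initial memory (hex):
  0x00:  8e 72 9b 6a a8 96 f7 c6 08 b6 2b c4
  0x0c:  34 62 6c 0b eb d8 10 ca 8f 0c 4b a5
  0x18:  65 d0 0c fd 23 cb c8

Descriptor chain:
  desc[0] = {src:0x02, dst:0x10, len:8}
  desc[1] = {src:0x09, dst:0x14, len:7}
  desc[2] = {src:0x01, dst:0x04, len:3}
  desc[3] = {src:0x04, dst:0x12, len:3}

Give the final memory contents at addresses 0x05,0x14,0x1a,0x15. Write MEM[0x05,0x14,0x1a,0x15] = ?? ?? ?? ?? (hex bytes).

#0 dst[0x10+8] := {0x9b,0x6a,0xa8,0x96,0xf7,0xc6,0x08,0xb6}
#1 dst[0x14+7] := {0xb6,0x2b,0xc4,0x34,0x62,0x6c,0x0b}
#2 dst[0x04+3] := {0x72,0x9b,0x6a}
#3 dst[0x12+3] := {0x72,0x9b,0x6a}
query mem[0x05]=0x9b, mem[0x14]=0x6a, mem[0x1a]=0x0b, mem[0x15]=0x2b

MEM[0x05,0x14,0x1a,0x15] = 9b 6a 0b 2b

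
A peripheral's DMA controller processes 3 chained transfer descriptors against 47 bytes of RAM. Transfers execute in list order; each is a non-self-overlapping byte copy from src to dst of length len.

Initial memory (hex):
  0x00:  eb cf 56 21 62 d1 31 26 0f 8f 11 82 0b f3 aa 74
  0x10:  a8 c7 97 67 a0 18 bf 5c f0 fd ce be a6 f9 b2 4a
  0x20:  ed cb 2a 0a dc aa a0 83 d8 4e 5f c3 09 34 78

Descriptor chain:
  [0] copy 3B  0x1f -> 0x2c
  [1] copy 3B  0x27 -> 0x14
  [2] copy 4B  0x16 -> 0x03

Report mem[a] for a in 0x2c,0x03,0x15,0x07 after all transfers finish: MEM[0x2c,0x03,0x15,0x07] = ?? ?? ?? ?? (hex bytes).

MEM[0x2c,0x03,0x15,0x07] = 4a 4e d8 26

[0] 0x1f->0x2c len=3 : 4a ed cb
[1] 0x27->0x14 len=3 : 83 d8 4e
[2] 0x16->0x03 len=4 : 4e 5c f0 fd
query mem[0x2c]=0x4a, mem[0x03]=0x4e, mem[0x15]=0xd8, mem[0x07]=0x26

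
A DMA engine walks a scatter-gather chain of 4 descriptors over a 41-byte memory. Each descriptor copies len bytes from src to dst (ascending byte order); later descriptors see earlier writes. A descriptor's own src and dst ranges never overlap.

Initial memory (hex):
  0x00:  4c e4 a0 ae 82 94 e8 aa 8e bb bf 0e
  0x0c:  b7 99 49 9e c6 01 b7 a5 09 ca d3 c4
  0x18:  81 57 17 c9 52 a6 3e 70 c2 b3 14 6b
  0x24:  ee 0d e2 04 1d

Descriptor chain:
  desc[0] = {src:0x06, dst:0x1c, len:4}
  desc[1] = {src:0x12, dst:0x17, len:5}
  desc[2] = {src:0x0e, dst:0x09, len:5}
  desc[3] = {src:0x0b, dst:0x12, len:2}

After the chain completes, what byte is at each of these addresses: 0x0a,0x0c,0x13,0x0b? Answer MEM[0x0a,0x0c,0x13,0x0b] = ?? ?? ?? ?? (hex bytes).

D0: mem[0x1c..0x1f] <- [e8 aa 8e bb]
D1: mem[0x17..0x1b] <- [b7 a5 09 ca d3]
D2: mem[0x09..0x0d] <- [49 9e c6 01 b7]
D3: mem[0x12..0x13] <- [c6 01]
query mem[0x0a]=0x9e, mem[0x0c]=0x01, mem[0x13]=0x01, mem[0x0b]=0xc6

MEM[0x0a,0x0c,0x13,0x0b] = 9e 01 01 c6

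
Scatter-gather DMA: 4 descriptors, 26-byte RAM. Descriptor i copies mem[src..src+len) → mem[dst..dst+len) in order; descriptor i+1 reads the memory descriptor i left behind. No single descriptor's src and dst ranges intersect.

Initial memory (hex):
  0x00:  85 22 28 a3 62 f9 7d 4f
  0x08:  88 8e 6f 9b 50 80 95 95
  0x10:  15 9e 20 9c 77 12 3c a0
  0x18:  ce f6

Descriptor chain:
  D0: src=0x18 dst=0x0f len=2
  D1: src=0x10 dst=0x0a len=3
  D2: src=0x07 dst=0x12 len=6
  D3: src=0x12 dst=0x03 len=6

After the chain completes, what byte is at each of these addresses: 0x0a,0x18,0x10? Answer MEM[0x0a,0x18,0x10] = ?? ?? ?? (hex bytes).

MEM[0x0a,0x18,0x10] = f6 ce f6

#0 dst[0x0f+2] := {0xce,0xf6}
#1 dst[0x0a+3] := {0xf6,0x9e,0x20}
#2 dst[0x12+6] := {0x4f,0x88,0x8e,0xf6,0x9e,0x20}
#3 dst[0x03+6] := {0x4f,0x88,0x8e,0xf6,0x9e,0x20}
query mem[0x0a]=0xf6, mem[0x18]=0xce, mem[0x10]=0xf6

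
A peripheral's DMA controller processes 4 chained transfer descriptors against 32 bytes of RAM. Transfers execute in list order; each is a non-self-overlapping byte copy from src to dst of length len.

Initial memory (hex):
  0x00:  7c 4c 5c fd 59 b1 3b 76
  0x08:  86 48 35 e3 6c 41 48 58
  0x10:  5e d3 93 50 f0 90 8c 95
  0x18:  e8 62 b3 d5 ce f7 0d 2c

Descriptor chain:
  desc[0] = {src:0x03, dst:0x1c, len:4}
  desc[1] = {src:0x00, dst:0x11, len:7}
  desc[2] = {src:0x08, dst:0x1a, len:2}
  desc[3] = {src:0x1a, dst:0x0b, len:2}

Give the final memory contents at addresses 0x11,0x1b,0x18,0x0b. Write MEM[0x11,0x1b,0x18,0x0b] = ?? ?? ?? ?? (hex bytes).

  after D0: wrote 4B at 0x1c = fd59b13b
  after D1: wrote 7B at 0x11 = 7c4c5cfd59b13b
  after D2: wrote 2B at 0x1a = 8648
  after D3: wrote 2B at 0x0b = 8648
query mem[0x11]=0x7c, mem[0x1b]=0x48, mem[0x18]=0xe8, mem[0x0b]=0x86

MEM[0x11,0x1b,0x18,0x0b] = 7c 48 e8 86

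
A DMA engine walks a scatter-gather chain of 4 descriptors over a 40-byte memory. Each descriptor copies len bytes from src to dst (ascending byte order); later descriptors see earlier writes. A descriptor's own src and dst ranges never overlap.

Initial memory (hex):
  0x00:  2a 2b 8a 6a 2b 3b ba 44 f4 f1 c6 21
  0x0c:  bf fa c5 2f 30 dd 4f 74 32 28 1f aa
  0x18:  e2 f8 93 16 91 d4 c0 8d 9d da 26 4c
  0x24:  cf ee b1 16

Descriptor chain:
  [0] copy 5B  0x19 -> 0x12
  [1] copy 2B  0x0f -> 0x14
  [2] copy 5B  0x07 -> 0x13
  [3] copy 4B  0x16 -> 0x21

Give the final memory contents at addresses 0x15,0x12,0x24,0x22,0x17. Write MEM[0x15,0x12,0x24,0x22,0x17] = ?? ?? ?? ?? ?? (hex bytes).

MEM[0x15,0x12,0x24,0x22,0x17] = f1 f8 f8 21 21

[0] 0x19->0x12 len=5 : f8 93 16 91 d4
[1] 0x0f->0x14 len=2 : 2f 30
[2] 0x07->0x13 len=5 : 44 f4 f1 c6 21
[3] 0x16->0x21 len=4 : c6 21 e2 f8
query mem[0x15]=0xf1, mem[0x12]=0xf8, mem[0x24]=0xf8, mem[0x22]=0x21, mem[0x17]=0x21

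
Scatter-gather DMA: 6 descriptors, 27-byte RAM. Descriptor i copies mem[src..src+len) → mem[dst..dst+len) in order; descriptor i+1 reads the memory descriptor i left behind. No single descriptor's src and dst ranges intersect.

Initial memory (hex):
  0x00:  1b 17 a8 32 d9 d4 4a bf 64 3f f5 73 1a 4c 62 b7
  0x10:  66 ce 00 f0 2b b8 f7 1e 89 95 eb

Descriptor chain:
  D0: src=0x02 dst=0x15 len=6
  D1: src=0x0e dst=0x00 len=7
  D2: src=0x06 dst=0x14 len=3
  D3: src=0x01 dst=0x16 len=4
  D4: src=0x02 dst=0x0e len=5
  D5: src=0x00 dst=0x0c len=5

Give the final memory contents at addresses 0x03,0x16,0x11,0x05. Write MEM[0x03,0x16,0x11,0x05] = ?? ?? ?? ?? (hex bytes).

MEM[0x03,0x16,0x11,0x05] = ce b7 f0 f0

  after D0: wrote 6B at 0x15 = a832d9d44abf
  after D1: wrote 7B at 0x00 = 62b766ce00f02b
  after D2: wrote 3B at 0x14 = 2bbf64
  after D3: wrote 4B at 0x16 = b766ce00
  after D4: wrote 5B at 0x0e = 66ce00f02b
  after D5: wrote 5B at 0x0c = 62b766ce00
query mem[0x03]=0xce, mem[0x16]=0xb7, mem[0x11]=0xf0, mem[0x05]=0xf0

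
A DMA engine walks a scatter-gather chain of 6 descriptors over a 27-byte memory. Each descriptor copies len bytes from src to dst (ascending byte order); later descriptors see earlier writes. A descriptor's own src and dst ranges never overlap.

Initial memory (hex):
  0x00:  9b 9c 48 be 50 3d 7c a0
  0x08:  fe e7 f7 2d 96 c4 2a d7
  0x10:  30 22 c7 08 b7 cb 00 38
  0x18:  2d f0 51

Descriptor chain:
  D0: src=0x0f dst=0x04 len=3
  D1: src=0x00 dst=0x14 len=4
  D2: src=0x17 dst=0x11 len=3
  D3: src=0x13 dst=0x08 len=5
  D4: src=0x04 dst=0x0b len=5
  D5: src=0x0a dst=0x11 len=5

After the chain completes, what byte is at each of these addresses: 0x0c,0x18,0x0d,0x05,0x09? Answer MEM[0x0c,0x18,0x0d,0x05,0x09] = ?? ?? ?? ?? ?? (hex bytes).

MEM[0x0c,0x18,0x0d,0x05,0x09] = 30 2d 22 30 9b

  after D0: wrote 3B at 0x04 = d73022
  after D1: wrote 4B at 0x14 = 9b9c48be
  after D2: wrote 3B at 0x11 = be2df0
  after D3: wrote 5B at 0x08 = f09b9c48be
  after D4: wrote 5B at 0x0b = d73022a0f0
  after D5: wrote 5B at 0x11 = 9cd73022a0
query mem[0x0c]=0x30, mem[0x18]=0x2d, mem[0x0d]=0x22, mem[0x05]=0x30, mem[0x09]=0x9b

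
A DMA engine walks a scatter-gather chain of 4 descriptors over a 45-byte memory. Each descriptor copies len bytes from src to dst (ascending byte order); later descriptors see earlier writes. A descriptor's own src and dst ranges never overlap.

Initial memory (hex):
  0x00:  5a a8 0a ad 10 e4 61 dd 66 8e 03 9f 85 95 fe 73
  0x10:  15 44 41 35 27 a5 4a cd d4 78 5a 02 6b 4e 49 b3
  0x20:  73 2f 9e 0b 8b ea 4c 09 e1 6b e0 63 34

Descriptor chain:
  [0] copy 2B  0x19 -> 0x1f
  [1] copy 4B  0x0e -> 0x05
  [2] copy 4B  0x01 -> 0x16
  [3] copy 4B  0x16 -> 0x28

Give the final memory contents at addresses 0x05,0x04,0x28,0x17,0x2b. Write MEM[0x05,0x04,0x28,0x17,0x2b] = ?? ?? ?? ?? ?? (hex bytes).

MEM[0x05,0x04,0x28,0x17,0x2b] = fe 10 a8 0a 10

[0] 0x19->0x1f len=2 : 78 5a
[1] 0x0e->0x05 len=4 : fe 73 15 44
[2] 0x01->0x16 len=4 : a8 0a ad 10
[3] 0x16->0x28 len=4 : a8 0a ad 10
query mem[0x05]=0xfe, mem[0x04]=0x10, mem[0x28]=0xa8, mem[0x17]=0x0a, mem[0x2b]=0x10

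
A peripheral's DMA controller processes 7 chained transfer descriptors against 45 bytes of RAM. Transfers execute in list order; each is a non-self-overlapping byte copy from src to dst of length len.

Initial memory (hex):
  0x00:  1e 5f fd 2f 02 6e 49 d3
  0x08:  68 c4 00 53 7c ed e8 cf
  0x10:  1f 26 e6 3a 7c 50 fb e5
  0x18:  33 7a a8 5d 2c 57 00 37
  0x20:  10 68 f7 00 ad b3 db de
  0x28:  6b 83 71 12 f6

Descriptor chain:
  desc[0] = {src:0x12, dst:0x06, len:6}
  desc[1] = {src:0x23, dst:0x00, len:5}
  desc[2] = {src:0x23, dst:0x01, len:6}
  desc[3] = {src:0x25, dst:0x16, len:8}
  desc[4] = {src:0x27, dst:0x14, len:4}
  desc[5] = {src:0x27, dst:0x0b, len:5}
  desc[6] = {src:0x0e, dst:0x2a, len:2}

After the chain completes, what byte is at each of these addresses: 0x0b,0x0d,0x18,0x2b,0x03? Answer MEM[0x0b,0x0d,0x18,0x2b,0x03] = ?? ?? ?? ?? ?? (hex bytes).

MEM[0x0b,0x0d,0x18,0x2b,0x03] = de 83 de 12 b3

D0: mem[0x06..0x0b] <- [e6 3a 7c 50 fb e5]
D1: mem[0x00..0x04] <- [00 ad b3 db de]
D2: mem[0x01..0x06] <- [00 ad b3 db de 6b]
D3: mem[0x16..0x1d] <- [b3 db de 6b 83 71 12 f6]
D4: mem[0x14..0x17] <- [de 6b 83 71]
D5: mem[0x0b..0x0f] <- [de 6b 83 71 12]
D6: mem[0x2a..0x2b] <- [71 12]
query mem[0x0b]=0xde, mem[0x0d]=0x83, mem[0x18]=0xde, mem[0x2b]=0x12, mem[0x03]=0xb3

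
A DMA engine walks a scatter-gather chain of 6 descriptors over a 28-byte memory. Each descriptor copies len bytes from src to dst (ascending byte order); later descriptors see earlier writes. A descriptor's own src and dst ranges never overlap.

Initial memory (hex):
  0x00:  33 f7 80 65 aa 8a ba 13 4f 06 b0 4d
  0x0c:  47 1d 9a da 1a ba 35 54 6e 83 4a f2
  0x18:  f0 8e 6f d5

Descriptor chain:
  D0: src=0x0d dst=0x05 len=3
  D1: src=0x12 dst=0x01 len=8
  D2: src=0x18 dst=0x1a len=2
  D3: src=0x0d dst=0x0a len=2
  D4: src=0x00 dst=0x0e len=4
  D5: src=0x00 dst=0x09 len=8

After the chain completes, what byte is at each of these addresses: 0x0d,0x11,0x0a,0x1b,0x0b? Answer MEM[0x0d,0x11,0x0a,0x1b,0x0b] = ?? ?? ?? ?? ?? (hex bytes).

  after D0: wrote 3B at 0x05 = 1d9ada
  after D1: wrote 8B at 0x01 = 35546e834af2f08e
  after D2: wrote 2B at 0x1a = f08e
  after D3: wrote 2B at 0x0a = 1d9a
  after D4: wrote 4B at 0x0e = 3335546e
  after D5: wrote 8B at 0x09 = 3335546e834af2f0
query mem[0x0d]=0x83, mem[0x11]=0x6e, mem[0x0a]=0x35, mem[0x1b]=0x8e, mem[0x0b]=0x54

MEM[0x0d,0x11,0x0a,0x1b,0x0b] = 83 6e 35 8e 54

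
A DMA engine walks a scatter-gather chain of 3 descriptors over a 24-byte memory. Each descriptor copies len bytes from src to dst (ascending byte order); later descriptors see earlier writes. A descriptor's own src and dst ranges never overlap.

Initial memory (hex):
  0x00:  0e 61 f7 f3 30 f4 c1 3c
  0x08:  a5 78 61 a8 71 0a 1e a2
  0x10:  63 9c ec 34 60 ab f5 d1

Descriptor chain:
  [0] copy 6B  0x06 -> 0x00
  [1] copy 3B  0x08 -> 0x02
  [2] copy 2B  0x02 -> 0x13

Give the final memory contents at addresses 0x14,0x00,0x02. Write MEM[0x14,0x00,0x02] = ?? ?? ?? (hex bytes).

MEM[0x14,0x00,0x02] = 78 c1 a5

  after D0: wrote 6B at 0x00 = c13ca57861a8
  after D1: wrote 3B at 0x02 = a57861
  after D2: wrote 2B at 0x13 = a578
query mem[0x14]=0x78, mem[0x00]=0xc1, mem[0x02]=0xa5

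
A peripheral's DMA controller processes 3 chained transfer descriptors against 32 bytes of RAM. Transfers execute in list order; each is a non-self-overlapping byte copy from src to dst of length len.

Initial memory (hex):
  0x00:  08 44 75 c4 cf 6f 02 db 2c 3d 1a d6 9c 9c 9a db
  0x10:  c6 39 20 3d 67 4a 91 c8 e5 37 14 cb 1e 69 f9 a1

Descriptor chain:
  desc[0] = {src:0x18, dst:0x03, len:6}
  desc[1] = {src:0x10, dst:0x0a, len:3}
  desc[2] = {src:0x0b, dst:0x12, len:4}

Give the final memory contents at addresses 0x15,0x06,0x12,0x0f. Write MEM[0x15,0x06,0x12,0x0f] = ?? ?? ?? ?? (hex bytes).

[0] 0x18->0x03 len=6 : e5 37 14 cb 1e 69
[1] 0x10->0x0a len=3 : c6 39 20
[2] 0x0b->0x12 len=4 : 39 20 9c 9a
query mem[0x15]=0x9a, mem[0x06]=0xcb, mem[0x12]=0x39, mem[0x0f]=0xdb

MEM[0x15,0x06,0x12,0x0f] = 9a cb 39 db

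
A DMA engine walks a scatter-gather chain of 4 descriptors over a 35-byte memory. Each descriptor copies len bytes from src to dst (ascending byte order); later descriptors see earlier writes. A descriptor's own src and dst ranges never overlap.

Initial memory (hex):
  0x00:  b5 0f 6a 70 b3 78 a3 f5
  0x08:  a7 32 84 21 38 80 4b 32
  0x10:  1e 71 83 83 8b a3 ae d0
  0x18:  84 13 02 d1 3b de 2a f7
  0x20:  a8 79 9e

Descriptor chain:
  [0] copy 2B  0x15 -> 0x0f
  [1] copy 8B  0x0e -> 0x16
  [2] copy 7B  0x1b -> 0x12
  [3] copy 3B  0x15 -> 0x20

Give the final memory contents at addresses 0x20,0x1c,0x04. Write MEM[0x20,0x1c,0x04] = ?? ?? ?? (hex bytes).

  after D0: wrote 2B at 0x0f = a3ae
  after D1: wrote 8B at 0x16 = 4ba3ae7183838ba3
  after D2: wrote 7B at 0x12 = 838ba32af7a879
  after D3: wrote 3B at 0x20 = 2af7a8
query mem[0x20]=0x2a, mem[0x1c]=0x8b, mem[0x04]=0xb3

MEM[0x20,0x1c,0x04] = 2a 8b b3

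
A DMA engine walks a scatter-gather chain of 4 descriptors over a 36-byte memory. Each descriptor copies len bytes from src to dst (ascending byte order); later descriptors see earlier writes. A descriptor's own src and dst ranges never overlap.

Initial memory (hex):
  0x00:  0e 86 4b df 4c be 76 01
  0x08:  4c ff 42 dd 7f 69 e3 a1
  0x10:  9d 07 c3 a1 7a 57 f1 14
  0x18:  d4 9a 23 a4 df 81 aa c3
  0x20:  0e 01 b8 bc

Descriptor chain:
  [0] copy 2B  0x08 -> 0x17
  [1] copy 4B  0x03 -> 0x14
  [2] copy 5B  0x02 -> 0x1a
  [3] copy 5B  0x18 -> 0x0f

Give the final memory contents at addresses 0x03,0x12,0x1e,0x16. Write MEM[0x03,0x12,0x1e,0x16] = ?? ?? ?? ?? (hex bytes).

MEM[0x03,0x12,0x1e,0x16] = df df 76 be

  after D0: wrote 2B at 0x17 = 4cff
  after D1: wrote 4B at 0x14 = df4cbe76
  after D2: wrote 5B at 0x1a = 4bdf4cbe76
  after D3: wrote 5B at 0x0f = ff9a4bdf4c
query mem[0x03]=0xdf, mem[0x12]=0xdf, mem[0x1e]=0x76, mem[0x16]=0xbe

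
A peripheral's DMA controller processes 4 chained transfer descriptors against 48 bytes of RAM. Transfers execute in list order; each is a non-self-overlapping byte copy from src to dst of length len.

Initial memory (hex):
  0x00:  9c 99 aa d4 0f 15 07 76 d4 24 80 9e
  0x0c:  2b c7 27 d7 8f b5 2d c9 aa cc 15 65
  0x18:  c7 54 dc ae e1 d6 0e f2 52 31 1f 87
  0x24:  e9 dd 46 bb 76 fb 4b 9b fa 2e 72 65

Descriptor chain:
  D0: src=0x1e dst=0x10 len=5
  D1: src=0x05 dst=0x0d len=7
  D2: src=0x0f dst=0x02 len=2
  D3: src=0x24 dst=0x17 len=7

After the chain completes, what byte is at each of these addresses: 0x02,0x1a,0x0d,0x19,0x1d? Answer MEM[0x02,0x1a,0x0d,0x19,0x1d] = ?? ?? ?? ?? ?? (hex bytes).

MEM[0x02,0x1a,0x0d,0x19,0x1d] = 76 bb 15 46 4b

D0: mem[0x10..0x14] <- [0e f2 52 31 1f]
D1: mem[0x0d..0x13] <- [15 07 76 d4 24 80 9e]
D2: mem[0x02..0x03] <- [76 d4]
D3: mem[0x17..0x1d] <- [e9 dd 46 bb 76 fb 4b]
query mem[0x02]=0x76, mem[0x1a]=0xbb, mem[0x0d]=0x15, mem[0x19]=0x46, mem[0x1d]=0x4b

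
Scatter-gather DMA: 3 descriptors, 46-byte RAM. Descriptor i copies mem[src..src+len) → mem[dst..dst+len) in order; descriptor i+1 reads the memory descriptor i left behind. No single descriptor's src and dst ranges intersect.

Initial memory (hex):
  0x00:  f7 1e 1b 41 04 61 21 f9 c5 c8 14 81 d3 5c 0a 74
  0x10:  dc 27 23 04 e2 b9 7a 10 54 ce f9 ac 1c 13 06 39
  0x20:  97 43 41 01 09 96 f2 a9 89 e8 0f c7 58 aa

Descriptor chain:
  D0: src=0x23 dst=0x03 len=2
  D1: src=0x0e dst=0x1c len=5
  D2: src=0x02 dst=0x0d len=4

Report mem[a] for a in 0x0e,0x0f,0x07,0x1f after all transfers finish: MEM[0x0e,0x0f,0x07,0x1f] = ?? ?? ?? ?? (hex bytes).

MEM[0x0e,0x0f,0x07,0x1f] = 01 09 f9 27

#0 dst[0x03+2] := {0x01,0x09}
#1 dst[0x1c+5] := {0x0a,0x74,0xdc,0x27,0x23}
#2 dst[0x0d+4] := {0x1b,0x01,0x09,0x61}
query mem[0x0e]=0x01, mem[0x0f]=0x09, mem[0x07]=0xf9, mem[0x1f]=0x27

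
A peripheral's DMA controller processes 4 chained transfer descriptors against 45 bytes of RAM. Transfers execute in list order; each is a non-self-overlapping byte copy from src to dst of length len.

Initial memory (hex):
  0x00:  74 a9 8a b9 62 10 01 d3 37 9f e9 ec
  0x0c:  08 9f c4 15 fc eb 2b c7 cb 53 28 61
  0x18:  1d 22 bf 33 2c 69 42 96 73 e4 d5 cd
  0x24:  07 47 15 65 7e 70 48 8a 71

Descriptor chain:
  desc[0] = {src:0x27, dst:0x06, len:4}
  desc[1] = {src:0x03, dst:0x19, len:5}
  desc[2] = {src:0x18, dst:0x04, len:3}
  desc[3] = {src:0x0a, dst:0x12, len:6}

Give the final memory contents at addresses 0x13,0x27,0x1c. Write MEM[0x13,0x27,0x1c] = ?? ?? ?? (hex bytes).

  after D0: wrote 4B at 0x06 = 657e7048
  after D1: wrote 5B at 0x19 = b96210657e
  after D2: wrote 3B at 0x04 = 1db962
  after D3: wrote 6B at 0x12 = e9ec089fc415
query mem[0x13]=0xec, mem[0x27]=0x65, mem[0x1c]=0x65

MEM[0x13,0x27,0x1c] = ec 65 65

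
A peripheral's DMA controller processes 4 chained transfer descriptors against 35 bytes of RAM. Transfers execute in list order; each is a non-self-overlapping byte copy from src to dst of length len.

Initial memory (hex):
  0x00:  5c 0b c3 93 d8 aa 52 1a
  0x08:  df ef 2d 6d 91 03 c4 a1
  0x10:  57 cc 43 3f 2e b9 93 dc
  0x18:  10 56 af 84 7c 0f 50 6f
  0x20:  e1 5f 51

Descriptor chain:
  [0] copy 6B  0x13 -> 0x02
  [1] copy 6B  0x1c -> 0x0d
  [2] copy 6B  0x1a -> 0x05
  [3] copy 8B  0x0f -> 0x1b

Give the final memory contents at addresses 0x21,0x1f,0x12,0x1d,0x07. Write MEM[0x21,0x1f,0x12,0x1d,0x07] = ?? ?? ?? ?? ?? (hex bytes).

#0 dst[0x02+6] := {0x3f,0x2e,0xb9,0x93,0xdc,0x10}
#1 dst[0x0d+6] := {0x7c,0x0f,0x50,0x6f,0xe1,0x5f}
#2 dst[0x05+6] := {0xaf,0x84,0x7c,0x0f,0x50,0x6f}
#3 dst[0x1b+8] := {0x50,0x6f,0xe1,0x5f,0x3f,0x2e,0xb9,0x93}
query mem[0x21]=0xb9, mem[0x1f]=0x3f, mem[0x12]=0x5f, mem[0x1d]=0xe1, mem[0x07]=0x7c

MEM[0x21,0x1f,0x12,0x1d,0x07] = b9 3f 5f e1 7c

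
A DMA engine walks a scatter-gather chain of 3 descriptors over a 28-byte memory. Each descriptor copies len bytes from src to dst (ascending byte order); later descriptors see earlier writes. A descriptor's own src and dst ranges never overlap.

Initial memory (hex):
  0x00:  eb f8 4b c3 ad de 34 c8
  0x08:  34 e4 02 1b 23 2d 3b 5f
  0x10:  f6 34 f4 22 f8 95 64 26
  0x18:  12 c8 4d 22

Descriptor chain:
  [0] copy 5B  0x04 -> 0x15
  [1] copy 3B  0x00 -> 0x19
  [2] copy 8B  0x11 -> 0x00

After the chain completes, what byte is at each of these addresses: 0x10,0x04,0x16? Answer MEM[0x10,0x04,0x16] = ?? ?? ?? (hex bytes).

D0: mem[0x15..0x19] <- [ad de 34 c8 34]
D1: mem[0x19..0x1b] <- [eb f8 4b]
D2: mem[0x00..0x07] <- [34 f4 22 f8 ad de 34 c8]
query mem[0x10]=0xf6, mem[0x04]=0xad, mem[0x16]=0xde

MEM[0x10,0x04,0x16] = f6 ad de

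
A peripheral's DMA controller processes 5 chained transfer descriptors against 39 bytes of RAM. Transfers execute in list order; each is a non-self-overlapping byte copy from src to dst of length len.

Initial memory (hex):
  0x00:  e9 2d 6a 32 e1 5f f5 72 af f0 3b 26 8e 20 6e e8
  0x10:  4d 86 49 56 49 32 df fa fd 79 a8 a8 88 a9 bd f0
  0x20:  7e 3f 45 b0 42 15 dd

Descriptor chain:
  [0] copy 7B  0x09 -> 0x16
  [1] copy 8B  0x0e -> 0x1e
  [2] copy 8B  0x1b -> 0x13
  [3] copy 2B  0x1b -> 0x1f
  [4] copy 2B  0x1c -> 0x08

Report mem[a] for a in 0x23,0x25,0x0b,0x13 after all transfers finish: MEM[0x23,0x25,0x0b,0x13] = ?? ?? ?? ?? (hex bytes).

MEM[0x23,0x25,0x0b,0x13] = 56 32 26 6e

#0 dst[0x16+7] := {0xf0,0x3b,0x26,0x8e,0x20,0x6e,0xe8}
#1 dst[0x1e+8] := {0x6e,0xe8,0x4d,0x86,0x49,0x56,0x49,0x32}
#2 dst[0x13+8] := {0x6e,0xe8,0xa9,0x6e,0xe8,0x4d,0x86,0x49}
#3 dst[0x1f+2] := {0x6e,0xe8}
#4 dst[0x08+2] := {0xe8,0xa9}
query mem[0x23]=0x56, mem[0x25]=0x32, mem[0x0b]=0x26, mem[0x13]=0x6e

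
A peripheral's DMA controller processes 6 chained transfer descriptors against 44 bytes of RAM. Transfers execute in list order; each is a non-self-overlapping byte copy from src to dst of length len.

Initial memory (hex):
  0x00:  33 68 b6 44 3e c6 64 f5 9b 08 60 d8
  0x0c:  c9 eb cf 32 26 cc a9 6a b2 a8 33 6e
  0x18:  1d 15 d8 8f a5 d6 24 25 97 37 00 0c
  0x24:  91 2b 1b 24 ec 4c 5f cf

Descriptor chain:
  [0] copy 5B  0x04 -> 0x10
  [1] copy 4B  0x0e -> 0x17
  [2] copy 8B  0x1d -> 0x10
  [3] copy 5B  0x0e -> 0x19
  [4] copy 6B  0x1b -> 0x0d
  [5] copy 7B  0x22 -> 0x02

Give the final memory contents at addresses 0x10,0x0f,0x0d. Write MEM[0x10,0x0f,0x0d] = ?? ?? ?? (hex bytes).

MEM[0x10,0x0f,0x0d] = 24 25 d6

  after D0: wrote 5B at 0x10 = 3ec664f59b
  after D1: wrote 4B at 0x17 = cf323ec6
  after D2: wrote 8B at 0x10 = d624259737000c91
  after D3: wrote 5B at 0x19 = cf32d62425
  after D4: wrote 6B at 0x0d = d62425242597
  after D5: wrote 7B at 0x02 = 000c912b1b24ec
query mem[0x10]=0x24, mem[0x0f]=0x25, mem[0x0d]=0xd6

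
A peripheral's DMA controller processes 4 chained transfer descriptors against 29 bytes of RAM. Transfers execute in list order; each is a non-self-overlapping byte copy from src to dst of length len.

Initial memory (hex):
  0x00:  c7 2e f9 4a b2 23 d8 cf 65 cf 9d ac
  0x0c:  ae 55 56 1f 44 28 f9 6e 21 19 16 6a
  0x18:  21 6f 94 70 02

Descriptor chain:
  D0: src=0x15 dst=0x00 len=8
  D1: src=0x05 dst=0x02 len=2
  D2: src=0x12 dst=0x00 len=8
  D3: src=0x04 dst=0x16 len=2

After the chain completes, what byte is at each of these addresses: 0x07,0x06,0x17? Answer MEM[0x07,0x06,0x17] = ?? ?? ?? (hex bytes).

#0 dst[0x00+8] := {0x19,0x16,0x6a,0x21,0x6f,0x94,0x70,0x02}
#1 dst[0x02+2] := {0x94,0x70}
#2 dst[0x00+8] := {0xf9,0x6e,0x21,0x19,0x16,0x6a,0x21,0x6f}
#3 dst[0x16+2] := {0x16,0x6a}
query mem[0x07]=0x6f, mem[0x06]=0x21, mem[0x17]=0x6a

MEM[0x07,0x06,0x17] = 6f 21 6a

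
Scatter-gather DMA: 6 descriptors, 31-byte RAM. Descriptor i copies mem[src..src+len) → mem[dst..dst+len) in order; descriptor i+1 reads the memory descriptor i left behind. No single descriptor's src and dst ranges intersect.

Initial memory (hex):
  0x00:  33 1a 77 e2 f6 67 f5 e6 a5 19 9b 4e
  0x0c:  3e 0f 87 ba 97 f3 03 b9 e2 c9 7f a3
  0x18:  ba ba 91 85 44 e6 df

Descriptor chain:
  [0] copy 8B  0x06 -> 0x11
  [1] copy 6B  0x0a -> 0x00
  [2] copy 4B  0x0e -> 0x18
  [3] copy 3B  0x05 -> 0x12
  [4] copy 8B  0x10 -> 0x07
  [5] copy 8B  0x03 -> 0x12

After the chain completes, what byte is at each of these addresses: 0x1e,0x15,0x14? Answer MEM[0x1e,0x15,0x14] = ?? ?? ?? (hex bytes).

MEM[0x1e,0x15,0x14] = df f5 ba

[0] 0x06->0x11 len=8 : f5 e6 a5 19 9b 4e 3e 0f
[1] 0x0a->0x00 len=6 : 9b 4e 3e 0f 87 ba
[2] 0x0e->0x18 len=4 : 87 ba 97 f5
[3] 0x05->0x12 len=3 : ba f5 e6
[4] 0x10->0x07 len=8 : 97 f5 ba f5 e6 9b 4e 3e
[5] 0x03->0x12 len=8 : 0f 87 ba f5 97 f5 ba f5
query mem[0x1e]=0xdf, mem[0x15]=0xf5, mem[0x14]=0xba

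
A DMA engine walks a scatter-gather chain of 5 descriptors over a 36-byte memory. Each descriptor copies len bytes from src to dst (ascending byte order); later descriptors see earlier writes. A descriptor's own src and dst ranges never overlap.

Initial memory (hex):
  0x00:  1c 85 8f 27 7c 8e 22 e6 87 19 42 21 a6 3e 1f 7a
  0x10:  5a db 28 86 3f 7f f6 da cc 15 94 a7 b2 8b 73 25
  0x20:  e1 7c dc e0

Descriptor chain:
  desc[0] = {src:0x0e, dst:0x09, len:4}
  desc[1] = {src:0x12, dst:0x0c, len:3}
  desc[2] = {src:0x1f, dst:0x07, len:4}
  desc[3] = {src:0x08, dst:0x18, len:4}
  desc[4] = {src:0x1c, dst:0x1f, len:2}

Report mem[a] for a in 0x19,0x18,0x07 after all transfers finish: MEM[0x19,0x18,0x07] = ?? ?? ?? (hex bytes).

  after D0: wrote 4B at 0x09 = 1f7a5adb
  after D1: wrote 3B at 0x0c = 28863f
  after D2: wrote 4B at 0x07 = 25e17cdc
  after D3: wrote 4B at 0x18 = e17cdc5a
  after D4: wrote 2B at 0x1f = b28b
query mem[0x19]=0x7c, mem[0x18]=0xe1, mem[0x07]=0x25

MEM[0x19,0x18,0x07] = 7c e1 25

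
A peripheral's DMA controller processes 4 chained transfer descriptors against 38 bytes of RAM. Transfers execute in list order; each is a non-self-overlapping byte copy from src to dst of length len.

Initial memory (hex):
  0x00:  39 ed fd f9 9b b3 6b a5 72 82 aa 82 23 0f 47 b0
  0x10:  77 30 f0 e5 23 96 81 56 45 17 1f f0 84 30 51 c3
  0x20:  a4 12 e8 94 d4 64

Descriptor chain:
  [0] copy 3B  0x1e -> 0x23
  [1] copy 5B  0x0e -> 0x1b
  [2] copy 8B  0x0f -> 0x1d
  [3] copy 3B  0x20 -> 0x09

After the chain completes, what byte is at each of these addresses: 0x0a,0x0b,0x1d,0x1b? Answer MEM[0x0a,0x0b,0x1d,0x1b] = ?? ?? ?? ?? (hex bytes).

  after D0: wrote 3B at 0x23 = 51c3a4
  after D1: wrote 5B at 0x1b = 47b07730f0
  after D2: wrote 8B at 0x1d = b07730f0e5239681
  after D3: wrote 3B at 0x09 = f0e523
query mem[0x0a]=0xe5, mem[0x0b]=0x23, mem[0x1d]=0xb0, mem[0x1b]=0x47

MEM[0x0a,0x0b,0x1d,0x1b] = e5 23 b0 47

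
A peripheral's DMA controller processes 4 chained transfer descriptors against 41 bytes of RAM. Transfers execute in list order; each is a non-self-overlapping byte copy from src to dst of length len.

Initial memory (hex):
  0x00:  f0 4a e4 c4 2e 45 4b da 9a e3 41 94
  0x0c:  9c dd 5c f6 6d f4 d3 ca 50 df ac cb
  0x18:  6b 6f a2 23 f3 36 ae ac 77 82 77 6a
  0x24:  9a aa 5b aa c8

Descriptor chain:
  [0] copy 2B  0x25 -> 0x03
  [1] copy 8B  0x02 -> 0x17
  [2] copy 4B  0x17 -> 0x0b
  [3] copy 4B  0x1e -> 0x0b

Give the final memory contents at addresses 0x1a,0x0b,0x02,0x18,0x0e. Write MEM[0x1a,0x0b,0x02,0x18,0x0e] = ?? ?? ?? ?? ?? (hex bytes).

MEM[0x1a,0x0b,0x02,0x18,0x0e] = 45 e3 e4 aa 82

  after D0: wrote 2B at 0x03 = aa5b
  after D1: wrote 8B at 0x17 = e4aa5b454bda9ae3
  after D2: wrote 4B at 0x0b = e4aa5b45
  after D3: wrote 4B at 0x0b = e3ac7782
query mem[0x1a]=0x45, mem[0x0b]=0xe3, mem[0x02]=0xe4, mem[0x18]=0xaa, mem[0x0e]=0x82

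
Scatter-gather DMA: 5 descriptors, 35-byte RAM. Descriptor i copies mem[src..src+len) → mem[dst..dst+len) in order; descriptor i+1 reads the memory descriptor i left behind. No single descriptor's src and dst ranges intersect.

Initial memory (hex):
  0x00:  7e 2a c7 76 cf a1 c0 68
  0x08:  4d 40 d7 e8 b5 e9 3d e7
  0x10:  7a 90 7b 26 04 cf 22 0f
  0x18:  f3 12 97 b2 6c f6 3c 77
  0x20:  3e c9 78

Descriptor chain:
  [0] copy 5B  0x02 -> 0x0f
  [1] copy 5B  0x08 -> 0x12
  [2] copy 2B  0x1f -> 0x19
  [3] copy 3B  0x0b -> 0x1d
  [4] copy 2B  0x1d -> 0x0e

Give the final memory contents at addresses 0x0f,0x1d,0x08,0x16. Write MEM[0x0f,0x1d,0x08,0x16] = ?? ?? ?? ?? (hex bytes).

MEM[0x0f,0x1d,0x08,0x16] = b5 e8 4d b5

D0: mem[0x0f..0x13] <- [c7 76 cf a1 c0]
D1: mem[0x12..0x16] <- [4d 40 d7 e8 b5]
D2: mem[0x19..0x1a] <- [77 3e]
D3: mem[0x1d..0x1f] <- [e8 b5 e9]
D4: mem[0x0e..0x0f] <- [e8 b5]
query mem[0x0f]=0xb5, mem[0x1d]=0xe8, mem[0x08]=0x4d, mem[0x16]=0xb5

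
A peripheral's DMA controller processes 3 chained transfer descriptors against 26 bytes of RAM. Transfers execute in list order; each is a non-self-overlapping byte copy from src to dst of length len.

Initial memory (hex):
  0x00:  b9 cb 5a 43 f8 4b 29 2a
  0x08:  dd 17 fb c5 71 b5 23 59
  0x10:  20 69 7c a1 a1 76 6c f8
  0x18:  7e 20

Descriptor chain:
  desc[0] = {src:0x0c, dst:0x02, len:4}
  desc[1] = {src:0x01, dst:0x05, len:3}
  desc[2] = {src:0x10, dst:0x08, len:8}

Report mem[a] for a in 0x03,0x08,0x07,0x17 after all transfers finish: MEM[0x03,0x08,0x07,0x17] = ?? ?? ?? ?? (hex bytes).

MEM[0x03,0x08,0x07,0x17] = b5 20 b5 f8

[0] 0x0c->0x02 len=4 : 71 b5 23 59
[1] 0x01->0x05 len=3 : cb 71 b5
[2] 0x10->0x08 len=8 : 20 69 7c a1 a1 76 6c f8
query mem[0x03]=0xb5, mem[0x08]=0x20, mem[0x07]=0xb5, mem[0x17]=0xf8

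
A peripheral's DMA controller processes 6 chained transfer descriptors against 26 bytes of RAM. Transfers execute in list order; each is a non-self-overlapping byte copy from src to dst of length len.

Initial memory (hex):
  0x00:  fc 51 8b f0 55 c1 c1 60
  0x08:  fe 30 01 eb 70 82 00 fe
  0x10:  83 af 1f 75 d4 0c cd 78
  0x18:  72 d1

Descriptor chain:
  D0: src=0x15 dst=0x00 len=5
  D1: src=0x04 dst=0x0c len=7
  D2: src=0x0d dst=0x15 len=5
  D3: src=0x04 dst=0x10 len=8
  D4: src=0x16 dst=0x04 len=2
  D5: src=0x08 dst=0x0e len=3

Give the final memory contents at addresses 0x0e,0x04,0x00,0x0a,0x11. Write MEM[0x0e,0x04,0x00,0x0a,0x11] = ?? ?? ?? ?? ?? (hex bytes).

MEM[0x0e,0x04,0x00,0x0a,0x11] = fe 01 0c 01 c1

  after D0: wrote 5B at 0x00 = 0ccd7872d1
  after D1: wrote 7B at 0x0c = d1c1c160fe3001
  after D2: wrote 5B at 0x15 = c1c160fe30
  after D3: wrote 8B at 0x10 = d1c1c160fe3001eb
  after D4: wrote 2B at 0x04 = 01eb
  after D5: wrote 3B at 0x0e = fe3001
query mem[0x0e]=0xfe, mem[0x04]=0x01, mem[0x00]=0x0c, mem[0x0a]=0x01, mem[0x11]=0xc1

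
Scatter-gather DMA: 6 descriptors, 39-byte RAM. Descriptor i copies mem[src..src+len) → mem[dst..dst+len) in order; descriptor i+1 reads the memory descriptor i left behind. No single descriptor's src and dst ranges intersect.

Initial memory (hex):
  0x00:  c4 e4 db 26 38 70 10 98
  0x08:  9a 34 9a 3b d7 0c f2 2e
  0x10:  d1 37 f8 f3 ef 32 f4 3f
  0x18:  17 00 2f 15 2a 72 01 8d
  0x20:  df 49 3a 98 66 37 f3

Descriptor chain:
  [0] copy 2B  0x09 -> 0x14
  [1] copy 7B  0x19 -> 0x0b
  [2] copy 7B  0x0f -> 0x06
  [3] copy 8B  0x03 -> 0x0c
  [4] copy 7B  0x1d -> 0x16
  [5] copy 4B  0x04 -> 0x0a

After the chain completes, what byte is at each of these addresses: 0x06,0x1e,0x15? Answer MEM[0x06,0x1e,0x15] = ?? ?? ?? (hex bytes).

[0] 0x09->0x14 len=2 : 34 9a
[1] 0x19->0x0b len=7 : 00 2f 15 2a 72 01 8d
[2] 0x0f->0x06 len=7 : 72 01 8d f8 f3 34 9a
[3] 0x03->0x0c len=8 : 26 38 70 72 01 8d f8 f3
[4] 0x1d->0x16 len=7 : 72 01 8d df 49 3a 98
[5] 0x04->0x0a len=4 : 38 70 72 01
query mem[0x06]=0x72, mem[0x1e]=0x01, mem[0x15]=0x9a

MEM[0x06,0x1e,0x15] = 72 01 9a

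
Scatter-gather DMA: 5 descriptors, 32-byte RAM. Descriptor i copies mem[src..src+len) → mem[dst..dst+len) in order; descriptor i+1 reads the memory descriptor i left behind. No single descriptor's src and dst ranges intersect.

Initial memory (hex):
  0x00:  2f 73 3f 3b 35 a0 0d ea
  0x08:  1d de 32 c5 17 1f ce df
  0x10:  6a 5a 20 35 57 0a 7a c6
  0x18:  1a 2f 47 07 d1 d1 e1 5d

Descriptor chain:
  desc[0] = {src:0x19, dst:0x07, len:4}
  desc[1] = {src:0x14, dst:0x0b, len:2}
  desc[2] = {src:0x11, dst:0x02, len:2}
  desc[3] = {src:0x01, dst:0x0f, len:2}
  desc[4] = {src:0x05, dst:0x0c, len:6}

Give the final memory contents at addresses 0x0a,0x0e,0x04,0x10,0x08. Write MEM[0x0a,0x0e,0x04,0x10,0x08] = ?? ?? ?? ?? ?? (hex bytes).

MEM[0x0a,0x0e,0x04,0x10,0x08] = d1 2f 35 07 47

D0: mem[0x07..0x0a] <- [2f 47 07 d1]
D1: mem[0x0b..0x0c] <- [57 0a]
D2: mem[0x02..0x03] <- [5a 20]
D3: mem[0x0f..0x10] <- [73 5a]
D4: mem[0x0c..0x11] <- [a0 0d 2f 47 07 d1]
query mem[0x0a]=0xd1, mem[0x0e]=0x2f, mem[0x04]=0x35, mem[0x10]=0x07, mem[0x08]=0x47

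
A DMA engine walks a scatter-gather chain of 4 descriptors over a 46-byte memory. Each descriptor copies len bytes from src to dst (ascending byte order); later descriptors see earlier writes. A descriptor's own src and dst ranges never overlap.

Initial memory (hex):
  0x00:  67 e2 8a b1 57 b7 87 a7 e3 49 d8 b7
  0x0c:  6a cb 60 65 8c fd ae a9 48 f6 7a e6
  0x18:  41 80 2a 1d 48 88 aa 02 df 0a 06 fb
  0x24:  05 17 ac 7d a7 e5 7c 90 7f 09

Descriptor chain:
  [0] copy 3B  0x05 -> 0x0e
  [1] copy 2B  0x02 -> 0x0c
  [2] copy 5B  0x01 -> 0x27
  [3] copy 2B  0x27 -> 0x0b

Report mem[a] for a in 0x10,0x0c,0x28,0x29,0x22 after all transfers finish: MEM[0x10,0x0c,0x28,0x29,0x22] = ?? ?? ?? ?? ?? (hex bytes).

D0: mem[0x0e..0x10] <- [b7 87 a7]
D1: mem[0x0c..0x0d] <- [8a b1]
D2: mem[0x27..0x2b] <- [e2 8a b1 57 b7]
D3: mem[0x0b..0x0c] <- [e2 8a]
query mem[0x10]=0xa7, mem[0x0c]=0x8a, mem[0x28]=0x8a, mem[0x29]=0xb1, mem[0x22]=0x06

MEM[0x10,0x0c,0x28,0x29,0x22] = a7 8a 8a b1 06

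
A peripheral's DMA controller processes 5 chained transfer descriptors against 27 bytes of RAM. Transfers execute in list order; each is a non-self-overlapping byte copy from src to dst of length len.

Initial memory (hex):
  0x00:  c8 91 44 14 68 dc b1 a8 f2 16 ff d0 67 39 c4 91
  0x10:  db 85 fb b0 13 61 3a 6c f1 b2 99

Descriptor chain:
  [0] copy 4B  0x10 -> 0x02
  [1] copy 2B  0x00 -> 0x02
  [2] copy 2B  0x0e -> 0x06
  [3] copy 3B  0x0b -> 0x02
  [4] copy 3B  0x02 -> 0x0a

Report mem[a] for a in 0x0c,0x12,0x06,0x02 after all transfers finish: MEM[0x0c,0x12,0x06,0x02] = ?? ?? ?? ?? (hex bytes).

[0] 0x10->0x02 len=4 : db 85 fb b0
[1] 0x00->0x02 len=2 : c8 91
[2] 0x0e->0x06 len=2 : c4 91
[3] 0x0b->0x02 len=3 : d0 67 39
[4] 0x02->0x0a len=3 : d0 67 39
query mem[0x0c]=0x39, mem[0x12]=0xfb, mem[0x06]=0xc4, mem[0x02]=0xd0

MEM[0x0c,0x12,0x06,0x02] = 39 fb c4 d0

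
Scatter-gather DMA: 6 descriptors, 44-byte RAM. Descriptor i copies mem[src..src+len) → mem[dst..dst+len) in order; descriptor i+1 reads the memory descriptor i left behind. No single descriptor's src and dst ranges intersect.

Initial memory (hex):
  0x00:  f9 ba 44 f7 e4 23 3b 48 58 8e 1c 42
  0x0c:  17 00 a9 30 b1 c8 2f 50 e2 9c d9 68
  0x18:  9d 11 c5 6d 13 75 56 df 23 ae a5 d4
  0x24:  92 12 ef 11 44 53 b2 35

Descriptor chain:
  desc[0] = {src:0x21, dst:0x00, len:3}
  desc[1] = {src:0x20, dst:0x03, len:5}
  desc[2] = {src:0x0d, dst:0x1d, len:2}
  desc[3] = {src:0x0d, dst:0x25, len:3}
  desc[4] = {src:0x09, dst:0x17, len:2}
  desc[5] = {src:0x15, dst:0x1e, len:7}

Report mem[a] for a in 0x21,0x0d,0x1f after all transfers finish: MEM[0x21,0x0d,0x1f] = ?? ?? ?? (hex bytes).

MEM[0x21,0x0d,0x1f] = 1c 00 d9

[0] 0x21->0x00 len=3 : ae a5 d4
[1] 0x20->0x03 len=5 : 23 ae a5 d4 92
[2] 0x0d->0x1d len=2 : 00 a9
[3] 0x0d->0x25 len=3 : 00 a9 30
[4] 0x09->0x17 len=2 : 8e 1c
[5] 0x15->0x1e len=7 : 9c d9 8e 1c 11 c5 6d
query mem[0x21]=0x1c, mem[0x0d]=0x00, mem[0x1f]=0xd9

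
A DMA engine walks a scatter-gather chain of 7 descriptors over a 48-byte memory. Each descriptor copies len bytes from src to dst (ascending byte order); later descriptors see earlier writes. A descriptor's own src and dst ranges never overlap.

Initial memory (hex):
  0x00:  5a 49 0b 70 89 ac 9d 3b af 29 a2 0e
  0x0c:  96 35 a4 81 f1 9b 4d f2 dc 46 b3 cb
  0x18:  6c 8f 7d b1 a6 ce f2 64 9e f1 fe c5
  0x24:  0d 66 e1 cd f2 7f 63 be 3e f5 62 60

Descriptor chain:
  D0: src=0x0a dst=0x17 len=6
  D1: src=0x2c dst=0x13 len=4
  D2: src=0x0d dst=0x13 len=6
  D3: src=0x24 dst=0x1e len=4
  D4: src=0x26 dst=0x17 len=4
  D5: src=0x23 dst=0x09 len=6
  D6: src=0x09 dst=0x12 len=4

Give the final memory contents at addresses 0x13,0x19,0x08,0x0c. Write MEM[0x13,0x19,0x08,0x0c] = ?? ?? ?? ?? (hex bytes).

D0: mem[0x17..0x1c] <- [a2 0e 96 35 a4 81]
D1: mem[0x13..0x16] <- [3e f5 62 60]
D2: mem[0x13..0x18] <- [35 a4 81 f1 9b 4d]
D3: mem[0x1e..0x21] <- [0d 66 e1 cd]
D4: mem[0x17..0x1a] <- [e1 cd f2 7f]
D5: mem[0x09..0x0e] <- [c5 0d 66 e1 cd f2]
D6: mem[0x12..0x15] <- [c5 0d 66 e1]
query mem[0x13]=0x0d, mem[0x19]=0xf2, mem[0x08]=0xaf, mem[0x0c]=0xe1

MEM[0x13,0x19,0x08,0x0c] = 0d f2 af e1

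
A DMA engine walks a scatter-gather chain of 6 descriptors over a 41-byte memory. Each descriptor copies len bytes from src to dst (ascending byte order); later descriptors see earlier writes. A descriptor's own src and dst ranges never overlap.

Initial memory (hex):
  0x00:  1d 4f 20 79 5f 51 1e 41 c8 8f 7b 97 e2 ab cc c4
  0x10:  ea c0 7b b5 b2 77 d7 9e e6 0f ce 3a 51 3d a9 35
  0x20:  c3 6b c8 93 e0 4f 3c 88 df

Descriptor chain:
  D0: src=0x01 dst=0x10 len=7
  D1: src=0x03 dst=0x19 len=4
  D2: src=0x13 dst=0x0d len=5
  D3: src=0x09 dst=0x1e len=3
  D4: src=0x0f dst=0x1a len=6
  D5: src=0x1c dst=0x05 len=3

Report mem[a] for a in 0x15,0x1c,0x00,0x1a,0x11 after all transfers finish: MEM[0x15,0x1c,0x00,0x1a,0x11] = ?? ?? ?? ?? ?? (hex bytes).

#0 dst[0x10+7] := {0x4f,0x20,0x79,0x5f,0x51,0x1e,0x41}
#1 dst[0x19+4] := {0x79,0x5f,0x51,0x1e}
#2 dst[0x0d+5] := {0x5f,0x51,0x1e,0x41,0x9e}
#3 dst[0x1e+3] := {0x8f,0x7b,0x97}
#4 dst[0x1a+6] := {0x1e,0x41,0x9e,0x79,0x5f,0x51}
#5 dst[0x05+3] := {0x9e,0x79,0x5f}
query mem[0x15]=0x1e, mem[0x1c]=0x9e, mem[0x00]=0x1d, mem[0x1a]=0x1e, mem[0x11]=0x9e

MEM[0x15,0x1c,0x00,0x1a,0x11] = 1e 9e 1d 1e 9e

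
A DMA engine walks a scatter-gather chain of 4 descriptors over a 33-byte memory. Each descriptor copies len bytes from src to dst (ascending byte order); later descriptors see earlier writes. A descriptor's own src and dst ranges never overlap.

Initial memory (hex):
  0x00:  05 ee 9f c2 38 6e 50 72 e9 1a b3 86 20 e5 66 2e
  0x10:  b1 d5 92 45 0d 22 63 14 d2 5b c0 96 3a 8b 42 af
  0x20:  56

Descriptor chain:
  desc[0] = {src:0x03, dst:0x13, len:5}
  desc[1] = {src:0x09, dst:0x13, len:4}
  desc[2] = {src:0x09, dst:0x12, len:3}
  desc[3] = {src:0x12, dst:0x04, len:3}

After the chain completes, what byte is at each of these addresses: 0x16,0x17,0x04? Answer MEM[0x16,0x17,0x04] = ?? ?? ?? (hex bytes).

MEM[0x16,0x17,0x04] = 20 72 1a

D0: mem[0x13..0x17] <- [c2 38 6e 50 72]
D1: mem[0x13..0x16] <- [1a b3 86 20]
D2: mem[0x12..0x14] <- [1a b3 86]
D3: mem[0x04..0x06] <- [1a b3 86]
query mem[0x16]=0x20, mem[0x17]=0x72, mem[0x04]=0x1a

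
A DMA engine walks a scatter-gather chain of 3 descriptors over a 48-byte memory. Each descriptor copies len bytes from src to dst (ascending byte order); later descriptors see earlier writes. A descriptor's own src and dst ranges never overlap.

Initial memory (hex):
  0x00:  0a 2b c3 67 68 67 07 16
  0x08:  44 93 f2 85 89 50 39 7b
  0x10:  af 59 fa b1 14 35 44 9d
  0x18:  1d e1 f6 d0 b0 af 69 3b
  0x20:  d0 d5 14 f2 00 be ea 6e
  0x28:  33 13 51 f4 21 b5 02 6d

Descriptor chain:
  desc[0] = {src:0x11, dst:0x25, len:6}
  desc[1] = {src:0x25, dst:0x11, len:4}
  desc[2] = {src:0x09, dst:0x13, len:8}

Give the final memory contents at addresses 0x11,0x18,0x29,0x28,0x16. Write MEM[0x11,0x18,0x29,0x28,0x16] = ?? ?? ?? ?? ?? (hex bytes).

[0] 0x11->0x25 len=6 : 59 fa b1 14 35 44
[1] 0x25->0x11 len=4 : 59 fa b1 14
[2] 0x09->0x13 len=8 : 93 f2 85 89 50 39 7b af
query mem[0x11]=0x59, mem[0x18]=0x39, mem[0x29]=0x35, mem[0x28]=0x14, mem[0x16]=0x89

MEM[0x11,0x18,0x29,0x28,0x16] = 59 39 35 14 89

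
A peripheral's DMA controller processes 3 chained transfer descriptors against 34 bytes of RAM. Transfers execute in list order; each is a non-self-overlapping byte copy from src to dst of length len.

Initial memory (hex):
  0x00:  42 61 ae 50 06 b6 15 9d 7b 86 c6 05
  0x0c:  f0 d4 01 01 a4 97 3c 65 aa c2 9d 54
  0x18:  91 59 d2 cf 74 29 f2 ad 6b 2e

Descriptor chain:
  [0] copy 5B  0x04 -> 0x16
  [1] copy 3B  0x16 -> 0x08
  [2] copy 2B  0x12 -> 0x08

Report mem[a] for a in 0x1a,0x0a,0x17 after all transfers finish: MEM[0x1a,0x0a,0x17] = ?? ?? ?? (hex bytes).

MEM[0x1a,0x0a,0x17] = 7b 15 b6

  after D0: wrote 5B at 0x16 = 06b6159d7b
  after D1: wrote 3B at 0x08 = 06b615
  after D2: wrote 2B at 0x08 = 3c65
query mem[0x1a]=0x7b, mem[0x0a]=0x15, mem[0x17]=0xb6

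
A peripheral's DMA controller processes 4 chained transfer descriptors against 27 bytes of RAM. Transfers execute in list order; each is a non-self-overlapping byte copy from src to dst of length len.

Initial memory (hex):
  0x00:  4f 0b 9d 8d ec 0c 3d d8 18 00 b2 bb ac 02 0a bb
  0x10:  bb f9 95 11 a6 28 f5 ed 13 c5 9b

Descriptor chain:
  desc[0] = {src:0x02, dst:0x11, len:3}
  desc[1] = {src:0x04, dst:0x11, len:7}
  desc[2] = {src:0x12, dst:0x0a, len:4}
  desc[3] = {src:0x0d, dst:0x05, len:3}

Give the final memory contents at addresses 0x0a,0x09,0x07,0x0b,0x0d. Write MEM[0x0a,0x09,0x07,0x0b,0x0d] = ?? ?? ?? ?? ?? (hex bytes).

[0] 0x02->0x11 len=3 : 9d 8d ec
[1] 0x04->0x11 len=7 : ec 0c 3d d8 18 00 b2
[2] 0x12->0x0a len=4 : 0c 3d d8 18
[3] 0x0d->0x05 len=3 : 18 0a bb
query mem[0x0a]=0x0c, mem[0x09]=0x00, mem[0x07]=0xbb, mem[0x0b]=0x3d, mem[0x0d]=0x18

MEM[0x0a,0x09,0x07,0x0b,0x0d] = 0c 00 bb 3d 18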